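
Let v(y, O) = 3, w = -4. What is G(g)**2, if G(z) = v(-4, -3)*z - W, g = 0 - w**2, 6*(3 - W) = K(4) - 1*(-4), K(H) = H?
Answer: 22201/9 ≈ 2466.8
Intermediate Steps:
W = 5/3 (W = 3 - (4 - 1*(-4))/6 = 3 - (4 + 4)/6 = 3 - 1/6*8 = 3 - 4/3 = 5/3 ≈ 1.6667)
g = -16 (g = 0 - 1*(-4)**2 = 0 - 1*16 = 0 - 16 = -16)
G(z) = -5/3 + 3*z (G(z) = 3*z - 1*5/3 = 3*z - 5/3 = -5/3 + 3*z)
G(g)**2 = (-5/3 + 3*(-16))**2 = (-5/3 - 48)**2 = (-149/3)**2 = 22201/9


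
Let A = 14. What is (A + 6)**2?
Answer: 400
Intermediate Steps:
(A + 6)**2 = (14 + 6)**2 = 20**2 = 400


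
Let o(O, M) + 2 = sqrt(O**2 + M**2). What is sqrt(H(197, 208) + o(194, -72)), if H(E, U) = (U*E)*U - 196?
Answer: sqrt(8522810 + 2*sqrt(10705)) ≈ 2919.4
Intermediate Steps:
H(E, U) = -196 + E*U**2 (H(E, U) = (E*U)*U - 196 = E*U**2 - 196 = -196 + E*U**2)
o(O, M) = -2 + sqrt(M**2 + O**2) (o(O, M) = -2 + sqrt(O**2 + M**2) = -2 + sqrt(M**2 + O**2))
sqrt(H(197, 208) + o(194, -72)) = sqrt((-196 + 197*208**2) + (-2 + sqrt((-72)**2 + 194**2))) = sqrt((-196 + 197*43264) + (-2 + sqrt(5184 + 37636))) = sqrt((-196 + 8523008) + (-2 + sqrt(42820))) = sqrt(8522812 + (-2 + 2*sqrt(10705))) = sqrt(8522810 + 2*sqrt(10705))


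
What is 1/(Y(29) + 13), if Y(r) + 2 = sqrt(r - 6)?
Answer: 11/98 - sqrt(23)/98 ≈ 0.063308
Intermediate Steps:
Y(r) = -2 + sqrt(-6 + r) (Y(r) = -2 + sqrt(r - 6) = -2 + sqrt(-6 + r))
1/(Y(29) + 13) = 1/((-2 + sqrt(-6 + 29)) + 13) = 1/((-2 + sqrt(23)) + 13) = 1/(11 + sqrt(23))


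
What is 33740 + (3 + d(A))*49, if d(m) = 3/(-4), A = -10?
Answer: 135401/4 ≈ 33850.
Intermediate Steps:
d(m) = -3/4 (d(m) = 3*(-1/4) = -3/4)
33740 + (3 + d(A))*49 = 33740 + (3 - 3/4)*49 = 33740 + (9/4)*49 = 33740 + 441/4 = 135401/4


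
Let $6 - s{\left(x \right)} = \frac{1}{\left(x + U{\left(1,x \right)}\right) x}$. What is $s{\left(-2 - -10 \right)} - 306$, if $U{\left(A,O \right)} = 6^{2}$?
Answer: $- \frac{105601}{352} \approx -300.0$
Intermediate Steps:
$U{\left(A,O \right)} = 36$
$s{\left(x \right)} = 6 - \frac{1}{x \left(36 + x\right)}$ ($s{\left(x \right)} = 6 - \frac{1}{\left(x + 36\right) x} = 6 - \frac{1}{\left(36 + x\right) x} = 6 - \frac{1}{x \left(36 + x\right)}$)
$s{\left(-2 - -10 \right)} - 306 = \frac{-1 + 6 \left(-2 - -10\right)^{2} + 216 \left(-2 - -10\right)}{\left(-2 - -10\right) \left(36 - -8\right)} - 306 = \frac{-1 + 6 \left(-2 + 10\right)^{2} + 216 \left(-2 + 10\right)}{\left(-2 + 10\right) \left(36 + \left(-2 + 10\right)\right)} - 306 = \frac{-1 + 6 \cdot 8^{2} + 216 \cdot 8}{8 \left(36 + 8\right)} - 306 = \frac{-1 + 6 \cdot 64 + 1728}{8 \cdot 44} - 306 = \frac{1}{8} \cdot \frac{1}{44} \left(-1 + 384 + 1728\right) - 306 = \frac{1}{8} \cdot \frac{1}{44} \cdot 2111 - 306 = \frac{2111}{352} - 306 = - \frac{105601}{352}$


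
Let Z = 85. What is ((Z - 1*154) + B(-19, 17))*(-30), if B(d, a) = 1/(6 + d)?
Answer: 26940/13 ≈ 2072.3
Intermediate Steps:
((Z - 1*154) + B(-19, 17))*(-30) = ((85 - 1*154) + 1/(6 - 19))*(-30) = ((85 - 154) + 1/(-13))*(-30) = (-69 - 1/13)*(-30) = -898/13*(-30) = 26940/13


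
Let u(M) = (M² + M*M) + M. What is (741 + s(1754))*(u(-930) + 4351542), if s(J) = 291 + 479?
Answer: 9187502532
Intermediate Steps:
s(J) = 770
u(M) = M + 2*M² (u(M) = (M² + M²) + M = 2*M² + M = M + 2*M²)
(741 + s(1754))*(u(-930) + 4351542) = (741 + 770)*(-930*(1 + 2*(-930)) + 4351542) = 1511*(-930*(1 - 1860) + 4351542) = 1511*(-930*(-1859) + 4351542) = 1511*(1728870 + 4351542) = 1511*6080412 = 9187502532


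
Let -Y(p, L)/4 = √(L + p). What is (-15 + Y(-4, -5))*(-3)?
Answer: 45 + 36*I ≈ 45.0 + 36.0*I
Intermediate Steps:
Y(p, L) = -4*√(L + p)
(-15 + Y(-4, -5))*(-3) = (-15 - 4*√(-5 - 4))*(-3) = (-15 - 12*I)*(-3) = 45 + 36*I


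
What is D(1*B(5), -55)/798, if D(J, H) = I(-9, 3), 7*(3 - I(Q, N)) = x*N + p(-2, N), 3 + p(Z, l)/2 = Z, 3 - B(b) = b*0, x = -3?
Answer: 20/2793 ≈ 0.0071608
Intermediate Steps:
B(b) = 3 (B(b) = 3 - b*0 = 3 - 1*0 = 3 + 0 = 3)
p(Z, l) = -6 + 2*Z
I(Q, N) = 31/7 + 3*N/7 (I(Q, N) = 3 - (-3*N + (-6 + 2*(-2)))/7 = 3 - (-3*N + (-6 - 4))/7 = 3 - (-3*N - 10)/7 = 3 - (-10 - 3*N)/7 = 3 + (10/7 + 3*N/7) = 31/7 + 3*N/7)
D(J, H) = 40/7 (D(J, H) = 31/7 + (3/7)*3 = 31/7 + 9/7 = 40/7)
D(1*B(5), -55)/798 = (40/7)/798 = (40/7)*(1/798) = 20/2793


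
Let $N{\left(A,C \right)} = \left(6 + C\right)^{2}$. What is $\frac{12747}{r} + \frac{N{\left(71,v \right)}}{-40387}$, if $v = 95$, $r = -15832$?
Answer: $- \frac{676315321}{639406984} \approx -1.0577$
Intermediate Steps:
$\frac{12747}{r} + \frac{N{\left(71,v \right)}}{-40387} = \frac{12747}{-15832} + \frac{\left(6 + 95\right)^{2}}{-40387} = 12747 \left(- \frac{1}{15832}\right) + 101^{2} \left(- \frac{1}{40387}\right) = - \frac{12747}{15832} + 10201 \left(- \frac{1}{40387}\right) = - \frac{12747}{15832} - \frac{10201}{40387} = - \frac{676315321}{639406984}$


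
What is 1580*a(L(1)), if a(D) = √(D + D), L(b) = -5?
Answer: 1580*I*√10 ≈ 4996.4*I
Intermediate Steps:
a(D) = √2*√D (a(D) = √(2*D) = √2*√D)
1580*a(L(1)) = 1580*(√2*√(-5)) = 1580*(√2*(I*√5)) = 1580*(I*√10) = 1580*I*√10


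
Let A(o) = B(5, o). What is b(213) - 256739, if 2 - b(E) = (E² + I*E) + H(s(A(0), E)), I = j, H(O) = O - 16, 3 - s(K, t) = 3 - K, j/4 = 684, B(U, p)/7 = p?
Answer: -884858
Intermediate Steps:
B(U, p) = 7*p
A(o) = 7*o
j = 2736 (j = 4*684 = 2736)
s(K, t) = K (s(K, t) = 3 - (3 - K) = 3 + (-3 + K) = K)
H(O) = -16 + O
I = 2736
b(E) = 18 - E² - 2736*E (b(E) = 2 - ((E² + 2736*E) + (-16 + 7*0)) = 2 - ((E² + 2736*E) + (-16 + 0)) = 2 - ((E² + 2736*E) - 16) = 2 - (-16 + E² + 2736*E) = 2 + (16 - E² - 2736*E) = 18 - E² - 2736*E)
b(213) - 256739 = (18 - 1*213² - 2736*213) - 256739 = (18 - 1*45369 - 582768) - 256739 = (18 - 45369 - 582768) - 256739 = -628119 - 256739 = -884858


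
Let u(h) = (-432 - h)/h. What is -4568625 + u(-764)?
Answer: -872607458/191 ≈ -4.5686e+6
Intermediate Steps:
u(h) = (-432 - h)/h
-4568625 + u(-764) = -4568625 + (-432 - 1*(-764))/(-764) = -4568625 - (-432 + 764)/764 = -4568625 - 1/764*332 = -4568625 - 83/191 = -872607458/191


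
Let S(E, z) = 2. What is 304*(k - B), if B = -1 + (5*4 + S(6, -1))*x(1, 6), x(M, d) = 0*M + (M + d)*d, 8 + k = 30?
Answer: -273904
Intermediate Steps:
k = 22 (k = -8 + 30 = 22)
x(M, d) = d*(M + d) (x(M, d) = 0 + d*(M + d) = d*(M + d))
B = 923 (B = -1 + (5*4 + 2)*(6*(1 + 6)) = -1 + (20 + 2)*(6*7) = -1 + 22*42 = -1 + 924 = 923)
304*(k - B) = 304*(22 - 1*923) = 304*(22 - 923) = 304*(-901) = -273904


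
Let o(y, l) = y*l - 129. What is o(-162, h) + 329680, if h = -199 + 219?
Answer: 326311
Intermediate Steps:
h = 20
o(y, l) = -129 + l*y (o(y, l) = l*y - 129 = -129 + l*y)
o(-162, h) + 329680 = (-129 + 20*(-162)) + 329680 = (-129 - 3240) + 329680 = -3369 + 329680 = 326311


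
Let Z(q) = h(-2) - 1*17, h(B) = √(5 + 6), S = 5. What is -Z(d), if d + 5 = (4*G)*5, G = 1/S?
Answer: 17 - √11 ≈ 13.683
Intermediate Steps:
h(B) = √11
G = ⅕ (G = 1/5 = ⅕ ≈ 0.20000)
d = -1 (d = -5 + (4*(⅕))*5 = -5 + (⅘)*5 = -5 + 4 = -1)
Z(q) = -17 + √11 (Z(q) = √11 - 1*17 = √11 - 17 = -17 + √11)
-Z(d) = -(-17 + √11) = 17 - √11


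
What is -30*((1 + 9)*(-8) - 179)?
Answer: 7770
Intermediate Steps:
-30*((1 + 9)*(-8) - 179) = -30*(10*(-8) - 179) = -30*(-80 - 179) = -30*(-259) = 7770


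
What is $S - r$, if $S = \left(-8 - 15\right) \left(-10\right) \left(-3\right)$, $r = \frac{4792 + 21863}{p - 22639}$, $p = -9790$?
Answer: $- \frac{22349355}{32429} \approx -689.18$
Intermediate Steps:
$r = - \frac{26655}{32429}$ ($r = \frac{4792 + 21863}{-9790 - 22639} = \frac{26655}{-32429} = 26655 \left(- \frac{1}{32429}\right) = - \frac{26655}{32429} \approx -0.82195$)
$S = -690$ ($S = \left(-8 - 15\right) \left(-10\right) \left(-3\right) = \left(-23\right) \left(-10\right) \left(-3\right) = 230 \left(-3\right) = -690$)
$S - r = -690 - - \frac{26655}{32429} = -690 + \frac{26655}{32429} = - \frac{22349355}{32429}$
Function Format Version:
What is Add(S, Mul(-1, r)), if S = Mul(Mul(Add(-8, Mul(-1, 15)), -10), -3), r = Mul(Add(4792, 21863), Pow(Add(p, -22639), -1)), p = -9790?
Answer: Rational(-22349355, 32429) ≈ -689.18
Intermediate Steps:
r = Rational(-26655, 32429) (r = Mul(Add(4792, 21863), Pow(Add(-9790, -22639), -1)) = Mul(26655, Pow(-32429, -1)) = Mul(26655, Rational(-1, 32429)) = Rational(-26655, 32429) ≈ -0.82195)
S = -690 (S = Mul(Mul(Add(-8, -15), -10), -3) = Mul(Mul(-23, -10), -3) = Mul(230, -3) = -690)
Add(S, Mul(-1, r)) = Add(-690, Mul(-1, Rational(-26655, 32429))) = Add(-690, Rational(26655, 32429)) = Rational(-22349355, 32429)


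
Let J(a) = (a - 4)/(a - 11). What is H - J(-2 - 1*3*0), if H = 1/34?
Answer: -191/442 ≈ -0.43213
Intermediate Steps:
J(a) = (-4 + a)/(-11 + a)
H = 1/34 ≈ 0.029412
H - J(-2 - 1*3*0) = 1/34 - (-4 + (-2 - 1*3*0))/(-11 + (-2 - 1*3*0)) = 1/34 - (-4 + (-2 - 3*0))/(-11 + (-2 - 3*0)) = 1/34 - (-4 + (-2 + 0))/(-11 + (-2 + 0)) = 1/34 - (-4 - 2)/(-11 - 2) = 1/34 - (-6)/(-13) = 1/34 - (-1)*(-6)/13 = 1/34 - 1*6/13 = 1/34 - 6/13 = -191/442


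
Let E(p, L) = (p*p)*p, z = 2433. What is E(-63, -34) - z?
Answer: -252480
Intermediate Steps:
E(p, L) = p³ (E(p, L) = p²*p = p³)
E(-63, -34) - z = (-63)³ - 1*2433 = -250047 - 2433 = -252480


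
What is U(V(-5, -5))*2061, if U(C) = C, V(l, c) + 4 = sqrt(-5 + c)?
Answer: -8244 + 2061*I*sqrt(10) ≈ -8244.0 + 6517.5*I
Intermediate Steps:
V(l, c) = -4 + sqrt(-5 + c)
U(V(-5, -5))*2061 = (-4 + sqrt(-5 - 5))*2061 = (-4 + sqrt(-10))*2061 = (-4 + I*sqrt(10))*2061 = -8244 + 2061*I*sqrt(10)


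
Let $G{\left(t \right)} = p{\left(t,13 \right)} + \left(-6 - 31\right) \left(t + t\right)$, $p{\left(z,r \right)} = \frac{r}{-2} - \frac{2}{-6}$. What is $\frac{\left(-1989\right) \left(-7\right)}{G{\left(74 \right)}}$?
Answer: $- \frac{11934}{4699} \approx -2.5397$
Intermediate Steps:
$p{\left(z,r \right)} = \frac{1}{3} - \frac{r}{2}$ ($p{\left(z,r \right)} = r \left(- \frac{1}{2}\right) - - \frac{1}{3} = - \frac{r}{2} + \frac{1}{3} = \frac{1}{3} - \frac{r}{2}$)
$G{\left(t \right)} = - \frac{37}{6} - 74 t$ ($G{\left(t \right)} = \left(\frac{1}{3} - \frac{13}{2}\right) + \left(-6 - 31\right) \left(t + t\right) = \left(\frac{1}{3} - \frac{13}{2}\right) - 37 \cdot 2 t = - \frac{37}{6} - 74 t$)
$\frac{\left(-1989\right) \left(-7\right)}{G{\left(74 \right)}} = \frac{\left(-1989\right) \left(-7\right)}{- \frac{37}{6} - 5476} = \frac{13923}{- \frac{37}{6} - 5476} = \frac{13923}{- \frac{32893}{6}} = 13923 \left(- \frac{6}{32893}\right) = - \frac{11934}{4699}$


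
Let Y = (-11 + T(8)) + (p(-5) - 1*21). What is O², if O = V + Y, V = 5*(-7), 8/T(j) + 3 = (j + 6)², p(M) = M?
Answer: 192876544/37249 ≈ 5178.0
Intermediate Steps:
T(j) = 8/(-3 + (6 + j)²) (T(j) = 8/(-3 + (j + 6)²) = 8/(-3 + (6 + j)²))
V = -35
Y = -7133/193 (Y = (-11 + 8/(-3 + (6 + 8)²)) + (-5 - 1*21) = (-11 + 8/(-3 + 14²)) + (-5 - 21) = (-11 + 8/(-3 + 196)) - 26 = (-11 + 8/193) - 26 = -2115/193 - 26 = -7133/193 ≈ -36.959)
O = -13888/193 (O = -35 - 7133/193 = -13888/193 ≈ -71.958)
O² = (-13888/193)² = 192876544/37249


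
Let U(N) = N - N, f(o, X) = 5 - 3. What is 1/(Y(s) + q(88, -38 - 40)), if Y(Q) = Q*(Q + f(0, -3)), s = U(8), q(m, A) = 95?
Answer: 1/95 ≈ 0.010526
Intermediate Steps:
f(o, X) = 2
U(N) = 0
s = 0
Y(Q) = Q*(2 + Q) (Y(Q) = Q*(Q + 2) = Q*(2 + Q))
1/(Y(s) + q(88, -38 - 40)) = 1/(0*(2 + 0) + 95) = 1/(0*2 + 95) = 1/(0 + 95) = 1/95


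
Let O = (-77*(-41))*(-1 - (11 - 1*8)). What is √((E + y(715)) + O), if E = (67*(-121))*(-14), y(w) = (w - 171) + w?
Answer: √102129 ≈ 319.58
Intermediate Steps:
y(w) = -171 + 2*w (y(w) = (-171 + w) + w = -171 + 2*w)
E = 113498 (E = -8107*(-14) = 113498)
O = -12628 (O = 3157*(-1 - (11 - 8)) = 3157*(-1 - 1*3) = 3157*(-1 - 3) = 3157*(-4) = -12628)
√((E + y(715)) + O) = √((113498 + (-171 + 2*715)) - 12628) = √((113498 + (-171 + 1430)) - 12628) = √((113498 + 1259) - 12628) = √(114757 - 12628) = √102129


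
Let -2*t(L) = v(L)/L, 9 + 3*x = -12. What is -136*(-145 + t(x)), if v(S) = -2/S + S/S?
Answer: 965668/49 ≈ 19708.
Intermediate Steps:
x = -7 (x = -3 + (⅓)*(-12) = -3 - 4 = -7)
v(S) = 1 - 2/S (v(S) = -2/S + 1 = 1 - 2/S)
t(L) = -(-2 + L)/(2*L²) (t(L) = -(-2 + L)/L/(2*L) = -(-2 + L)/(2*L²))
-136*(-145 + t(x)) = -136*(-145 + (½)*(2 - 1*(-7))/(-7)²) = -136*(-145 + (½)*(1/49)*(2 + 7)) = -136*(-145 + (½)*(1/49)*9) = -136*(-145 + 9/98) = -136*(-14201/98) = 965668/49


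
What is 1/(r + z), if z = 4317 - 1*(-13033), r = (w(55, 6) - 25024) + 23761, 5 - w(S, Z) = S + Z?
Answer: 1/16031 ≈ 6.2379e-5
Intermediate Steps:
w(S, Z) = 5 - S - Z (w(S, Z) = 5 - (S + Z) = 5 + (-S - Z) = 5 - S - Z)
r = -1319 (r = ((5 - 1*55 - 1*6) - 25024) + 23761 = ((5 - 55 - 6) - 25024) + 23761 = (-56 - 25024) + 23761 = -25080 + 23761 = -1319)
z = 17350 (z = 4317 + 13033 = 17350)
1/(r + z) = 1/(-1319 + 17350) = 1/16031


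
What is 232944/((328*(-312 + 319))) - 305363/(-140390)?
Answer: 4175515201/40291930 ≈ 103.63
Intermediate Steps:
232944/((328*(-312 + 319))) - 305363/(-140390) = 232944/((328*7)) - 305363*(-1/140390) = 232944/2296 + 305363/140390 = 232944*(1/2296) + 305363/140390 = 29118/287 + 305363/140390 = 4175515201/40291930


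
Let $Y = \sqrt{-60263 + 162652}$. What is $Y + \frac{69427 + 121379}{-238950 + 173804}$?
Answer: $- \frac{95403}{32573} + \sqrt{102389} \approx 317.05$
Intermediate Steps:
$Y = \sqrt{102389} \approx 319.98$
$Y + \frac{69427 + 121379}{-238950 + 173804} = \sqrt{102389} + \frac{69427 + 121379}{-238950 + 173804} = \sqrt{102389} + \frac{190806}{-65146} = \sqrt{102389} + 190806 \left(- \frac{1}{65146}\right) = \sqrt{102389} - \frac{95403}{32573} = - \frac{95403}{32573} + \sqrt{102389}$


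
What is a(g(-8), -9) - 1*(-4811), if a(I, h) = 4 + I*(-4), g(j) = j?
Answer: 4847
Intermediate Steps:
a(I, h) = 4 - 4*I
a(g(-8), -9) - 1*(-4811) = (4 - 4*(-8)) - 1*(-4811) = (4 + 32) + 4811 = 36 + 4811 = 4847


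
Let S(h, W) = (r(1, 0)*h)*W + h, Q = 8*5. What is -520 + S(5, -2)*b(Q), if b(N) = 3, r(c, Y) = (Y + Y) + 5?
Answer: -655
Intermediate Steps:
r(c, Y) = 5 + 2*Y (r(c, Y) = 2*Y + 5 = 5 + 2*Y)
Q = 40
S(h, W) = h + 5*W*h (S(h, W) = ((5 + 2*0)*h)*W + h = ((5 + 0)*h)*W + h = (5*h)*W + h = 5*W*h + h = h + 5*W*h)
-520 + S(5, -2)*b(Q) = -520 + (5*(1 + 5*(-2)))*3 = -520 + (5*(1 - 10))*3 = -520 + (5*(-9))*3 = -520 - 45*3 = -520 - 135 = -655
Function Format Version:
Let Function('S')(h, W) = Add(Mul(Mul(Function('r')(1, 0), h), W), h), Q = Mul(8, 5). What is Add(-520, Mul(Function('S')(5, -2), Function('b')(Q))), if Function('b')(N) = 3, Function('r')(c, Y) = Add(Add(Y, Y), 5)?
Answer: -655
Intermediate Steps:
Function('r')(c, Y) = Add(5, Mul(2, Y)) (Function('r')(c, Y) = Add(Mul(2, Y), 5) = Add(5, Mul(2, Y)))
Q = 40
Function('S')(h, W) = Add(h, Mul(5, W, h)) (Function('S')(h, W) = Add(Mul(Mul(Add(5, Mul(2, 0)), h), W), h) = Add(Mul(Mul(Add(5, 0), h), W), h) = Add(Mul(Mul(5, h), W), h) = Add(Mul(5, W, h), h) = Add(h, Mul(5, W, h)))
Add(-520, Mul(Function('S')(5, -2), Function('b')(Q))) = Add(-520, Mul(Mul(5, Add(1, Mul(5, -2))), 3)) = Add(-520, Mul(Mul(5, Add(1, -10)), 3)) = Add(-520, Mul(Mul(5, -9), 3)) = Add(-520, Mul(-45, 3)) = Add(-520, -135) = -655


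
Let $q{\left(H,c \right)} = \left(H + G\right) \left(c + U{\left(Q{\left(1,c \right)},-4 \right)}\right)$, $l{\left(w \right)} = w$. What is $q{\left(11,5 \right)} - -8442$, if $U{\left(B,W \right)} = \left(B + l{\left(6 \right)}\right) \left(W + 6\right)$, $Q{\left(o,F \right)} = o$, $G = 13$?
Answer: $8898$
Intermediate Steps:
$U{\left(B,W \right)} = \left(6 + B\right) \left(6 + W\right)$ ($U{\left(B,W \right)} = \left(B + 6\right) \left(W + 6\right) = \left(6 + B\right) \left(6 + W\right)$)
$q{\left(H,c \right)} = \left(13 + H\right) \left(14 + c\right)$ ($q{\left(H,c \right)} = \left(H + 13\right) \left(c + \left(36 + 6 \cdot 1 + 6 \left(-4\right) + 1 \left(-4\right)\right)\right) = \left(13 + H\right) \left(c + \left(36 + 6 - 24 - 4\right)\right) = \left(13 + H\right) \left(c + 14\right) = \left(13 + H\right) \left(14 + c\right)$)
$q{\left(11,5 \right)} - -8442 = \left(182 + 13 \cdot 5 + 14 \cdot 11 + 11 \cdot 5\right) - -8442 = \left(182 + 65 + 154 + 55\right) + 8442 = 456 + 8442 = 8898$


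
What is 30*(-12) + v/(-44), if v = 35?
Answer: -15875/44 ≈ -360.80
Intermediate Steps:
30*(-12) + v/(-44) = 30*(-12) + 35/(-44) = -360 + 35*(-1/44) = -360 - 35/44 = -15875/44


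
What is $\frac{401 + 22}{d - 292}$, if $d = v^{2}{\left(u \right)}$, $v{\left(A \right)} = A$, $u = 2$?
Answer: $- \frac{47}{32} \approx -1.4688$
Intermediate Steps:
$d = 4$ ($d = 2^{2} = 4$)
$\frac{401 + 22}{d - 292} = \frac{401 + 22}{4 - 292} = \frac{423}{-288} = 423 \left(- \frac{1}{288}\right) = - \frac{47}{32}$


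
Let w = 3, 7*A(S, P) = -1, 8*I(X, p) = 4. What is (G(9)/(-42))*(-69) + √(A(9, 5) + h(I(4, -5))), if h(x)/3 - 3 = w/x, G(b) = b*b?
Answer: 1863/14 + 2*√329/7 ≈ 138.25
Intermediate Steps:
I(X, p) = ½ (I(X, p) = (⅛)*4 = ½)
G(b) = b²
A(S, P) = -⅐ (A(S, P) = (⅐)*(-1) = -⅐)
h(x) = 9 + 9/x (h(x) = 9 + 3*(3/x) = 9 + 9/x)
(G(9)/(-42))*(-69) + √(A(9, 5) + h(I(4, -5))) = (9²/(-42))*(-69) + √(-⅐ + (9 + 9/(½))) = (81*(-1/42))*(-69) + √(-⅐ + (9 + 9*2)) = -27/14*(-69) + √(-⅐ + (9 + 18)) = 1863/14 + √(-⅐ + 27) = 1863/14 + √(188/7) = 1863/14 + 2*√329/7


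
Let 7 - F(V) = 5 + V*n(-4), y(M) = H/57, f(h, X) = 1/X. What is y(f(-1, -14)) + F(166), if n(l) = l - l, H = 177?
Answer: 97/19 ≈ 5.1053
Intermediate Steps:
n(l) = 0
y(M) = 59/19 (y(M) = 177/57 = 177*(1/57) = 59/19)
F(V) = 2 (F(V) = 7 - (5 + V*0) = 7 - (5 + 0) = 7 - 1*5 = 7 - 5 = 2)
y(f(-1, -14)) + F(166) = 59/19 + 2 = 97/19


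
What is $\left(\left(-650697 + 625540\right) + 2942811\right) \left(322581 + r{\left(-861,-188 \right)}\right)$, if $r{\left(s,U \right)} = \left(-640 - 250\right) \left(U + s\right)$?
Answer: $3665130695914$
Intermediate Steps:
$r{\left(s,U \right)} = - 890 U - 890 s$ ($r{\left(s,U \right)} = - 890 \left(U + s\right) = - 890 U - 890 s$)
$\left(\left(-650697 + 625540\right) + 2942811\right) \left(322581 + r{\left(-861,-188 \right)}\right) = \left(\left(-650697 + 625540\right) + 2942811\right) \left(322581 - -933610\right) = \left(-25157 + 2942811\right) \left(322581 + \left(167320 + 766290\right)\right) = 2917654 \left(322581 + 933610\right) = 2917654 \cdot 1256191 = 3665130695914$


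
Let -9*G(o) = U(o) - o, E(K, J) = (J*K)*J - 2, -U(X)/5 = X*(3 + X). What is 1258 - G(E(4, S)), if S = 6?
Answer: -30590/3 ≈ -10197.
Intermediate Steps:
U(X) = -5*X*(3 + X)
E(K, J) = -2 + K*J**2 (E(K, J) = K*J**2 - 2 = -2 + K*J**2)
G(o) = o/9 + 5*o*(3 + o)/9 (G(o) = -(-5*o*(3 + o) - o)/9 = -(-o - 5*o*(3 + o))/9 = o/9 + 5*o*(3 + o)/9)
1258 - G(E(4, S)) = 1258 - (-2 + 4*6**2)*(16 + 5*(-2 + 4*6**2))/9 = 1258 - (-2 + 4*36)*(16 + 5*(-2 + 4*36))/9 = 1258 - (-2 + 144)*(16 + 5*(-2 + 144))/9 = 1258 - 142*(16 + 5*142)/9 = 1258 - 142*(16 + 710)/9 = 1258 - 142*726/9 = 1258 - 1*34364/3 = 1258 - 34364/3 = -30590/3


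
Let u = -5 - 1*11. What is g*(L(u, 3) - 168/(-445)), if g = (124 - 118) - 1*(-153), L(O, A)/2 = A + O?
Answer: -1812918/445 ≈ -4074.0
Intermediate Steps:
u = -16 (u = -5 - 11 = -16)
L(O, A) = 2*A + 2*O (L(O, A) = 2*(A + O) = 2*A + 2*O)
g = 159 (g = 6 + 153 = 159)
g*(L(u, 3) - 168/(-445)) = 159*((2*3 + 2*(-16)) - 168/(-445)) = 159*((6 - 32) - 168*(-1/445)) = 159*(-26 + 168/445) = 159*(-11402/445) = -1812918/445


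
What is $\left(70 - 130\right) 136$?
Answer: $-8160$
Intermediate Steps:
$\left(70 - 130\right) 136 = \left(-60\right) 136 = -8160$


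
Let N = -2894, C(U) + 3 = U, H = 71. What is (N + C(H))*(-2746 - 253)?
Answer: 8475174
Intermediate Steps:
C(U) = -3 + U
(N + C(H))*(-2746 - 253) = (-2894 + (-3 + 71))*(-2746 - 253) = (-2894 + 68)*(-2999) = -2826*(-2999) = 8475174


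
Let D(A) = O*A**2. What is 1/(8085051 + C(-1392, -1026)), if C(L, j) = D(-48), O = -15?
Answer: 1/8050491 ≈ 1.2422e-7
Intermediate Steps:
D(A) = -15*A**2
C(L, j) = -34560 (C(L, j) = -15*(-48)**2 = -15*2304 = -34560)
1/(8085051 + C(-1392, -1026)) = 1/(8085051 - 34560) = 1/8050491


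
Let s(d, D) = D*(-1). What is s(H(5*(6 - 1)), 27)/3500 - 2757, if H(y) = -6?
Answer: -9649527/3500 ≈ -2757.0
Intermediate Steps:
s(d, D) = -D
s(H(5*(6 - 1)), 27)/3500 - 2757 = -1*27/3500 - 2757 = -27*1/3500 - 2757 = -27/3500 - 2757 = -9649527/3500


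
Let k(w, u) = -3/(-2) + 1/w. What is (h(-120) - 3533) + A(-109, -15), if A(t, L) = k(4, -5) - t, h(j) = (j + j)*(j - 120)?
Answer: 216711/4 ≈ 54178.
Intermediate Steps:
h(j) = 2*j*(-120 + j) (h(j) = (2*j)*(-120 + j) = 2*j*(-120 + j))
k(w, u) = 3/2 + 1/w (k(w, u) = -3*(-½) + 1/w = 3/2 + 1/w)
A(t, L) = 7/4 - t (A(t, L) = (3/2 + 1/4) - t = (3/2 + ¼) - t = 7/4 - t)
(h(-120) - 3533) + A(-109, -15) = (2*(-120)*(-120 - 120) - 3533) + (7/4 - 1*(-109)) = (2*(-120)*(-240) - 3533) + (7/4 + 109) = (57600 - 3533) + 443/4 = 54067 + 443/4 = 216711/4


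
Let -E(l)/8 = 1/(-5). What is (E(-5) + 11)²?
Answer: 3969/25 ≈ 158.76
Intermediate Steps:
E(l) = 8/5 (E(l) = -8/(-5) = -8*(-1)/5 = -8*(-⅕) = 8/5)
(E(-5) + 11)² = (8/5 + 11)² = (63/5)² = 3969/25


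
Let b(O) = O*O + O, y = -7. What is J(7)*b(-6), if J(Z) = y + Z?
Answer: 0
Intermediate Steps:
b(O) = O + O² (b(O) = O² + O = O + O²)
J(Z) = -7 + Z
J(7)*b(-6) = (-7 + 7)*(-6*(1 - 6)) = 0*(-6*(-5)) = 0*30 = 0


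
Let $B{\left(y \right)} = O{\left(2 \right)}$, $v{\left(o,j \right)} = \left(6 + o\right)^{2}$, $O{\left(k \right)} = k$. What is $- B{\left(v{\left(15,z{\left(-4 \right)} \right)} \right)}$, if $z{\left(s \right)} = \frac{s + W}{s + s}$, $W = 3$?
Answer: $-2$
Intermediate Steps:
$z{\left(s \right)} = \frac{3 + s}{2 s}$ ($z{\left(s \right)} = \frac{s + 3}{s + s} = \frac{3 + s}{2 s}$)
$B{\left(y \right)} = 2$
$- B{\left(v{\left(15,z{\left(-4 \right)} \right)} \right)} = \left(-1\right) 2 = -2$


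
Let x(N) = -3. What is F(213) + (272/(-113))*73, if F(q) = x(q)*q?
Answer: -92063/113 ≈ -814.72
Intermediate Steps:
F(q) = -3*q
F(213) + (272/(-113))*73 = -3*213 + (272/(-113))*73 = -639 + (272*(-1/113))*73 = -639 - 272/113*73 = -639 - 19856/113 = -92063/113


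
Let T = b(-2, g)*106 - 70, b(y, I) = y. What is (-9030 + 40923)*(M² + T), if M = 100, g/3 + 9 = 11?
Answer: 309936174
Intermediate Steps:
g = 6 (g = -27 + 3*11 = -27 + 33 = 6)
T = -282 (T = -2*106 - 70 = -212 - 70 = -282)
(-9030 + 40923)*(M² + T) = (-9030 + 40923)*(100² - 282) = 31893*(10000 - 282) = 31893*9718 = 309936174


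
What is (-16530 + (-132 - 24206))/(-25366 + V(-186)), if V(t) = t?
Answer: 10217/6388 ≈ 1.5994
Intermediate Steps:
(-16530 + (-132 - 24206))/(-25366 + V(-186)) = (-16530 + (-132 - 24206))/(-25366 - 186) = (-16530 - 24338)/(-25552) = -40868*(-1/25552) = 10217/6388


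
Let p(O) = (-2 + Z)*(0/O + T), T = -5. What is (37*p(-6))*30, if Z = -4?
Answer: 33300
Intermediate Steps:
p(O) = 30 (p(O) = (-2 - 4)*(0/O - 5) = -6*(0 - 5) = -6*(-5) = 30)
(37*p(-6))*30 = (37*30)*30 = 1110*30 = 33300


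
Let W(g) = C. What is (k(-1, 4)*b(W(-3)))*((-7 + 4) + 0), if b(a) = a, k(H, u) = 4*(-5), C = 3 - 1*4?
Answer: -60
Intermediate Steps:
C = -1 (C = 3 - 4 = -1)
k(H, u) = -20
W(g) = -1
(k(-1, 4)*b(W(-3)))*((-7 + 4) + 0) = (-20*(-1))*((-7 + 4) + 0) = 20*(-3 + 0) = 20*(-3) = -60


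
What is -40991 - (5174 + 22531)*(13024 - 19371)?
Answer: 175802644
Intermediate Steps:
-40991 - (5174 + 22531)*(13024 - 19371) = -40991 - 27705*(-6347) = -40991 - 1*(-175843635) = -40991 + 175843635 = 175802644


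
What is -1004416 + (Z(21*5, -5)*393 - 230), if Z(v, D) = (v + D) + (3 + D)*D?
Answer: -961416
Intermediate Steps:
Z(v, D) = D + v + D*(3 + D) (Z(v, D) = (D + v) + D*(3 + D) = D + v + D*(3 + D))
-1004416 + (Z(21*5, -5)*393 - 230) = -1004416 + ((21*5 + (-5)**2 + 4*(-5))*393 - 230) = -1004416 + ((105 + 25 - 20)*393 - 230) = -1004416 + (110*393 - 230) = -1004416 + (43230 - 230) = -1004416 + 43000 = -961416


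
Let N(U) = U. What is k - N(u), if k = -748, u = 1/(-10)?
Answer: -7479/10 ≈ -747.90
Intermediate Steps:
u = -⅒ ≈ -0.10000
k - N(u) = -748 - 1*(-⅒) = -748 + ⅒ = -7479/10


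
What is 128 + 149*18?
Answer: 2810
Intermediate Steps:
128 + 149*18 = 128 + 2682 = 2810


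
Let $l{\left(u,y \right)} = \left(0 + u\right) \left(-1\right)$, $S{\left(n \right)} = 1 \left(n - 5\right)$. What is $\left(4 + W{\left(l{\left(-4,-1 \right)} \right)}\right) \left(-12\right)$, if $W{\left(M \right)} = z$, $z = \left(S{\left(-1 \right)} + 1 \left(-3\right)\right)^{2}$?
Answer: $-1020$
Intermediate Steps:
$S{\left(n \right)} = -5 + n$ ($S{\left(n \right)} = 1 \left(-5 + n\right) = -5 + n$)
$l{\left(u,y \right)} = - u$ ($l{\left(u,y \right)} = u \left(-1\right) = - u$)
$z = 81$ ($z = \left(\left(-5 - 1\right) + 1 \left(-3\right)\right)^{2} = \left(-6 - 3\right)^{2} = \left(-9\right)^{2} = 81$)
$W{\left(M \right)} = 81$
$\left(4 + W{\left(l{\left(-4,-1 \right)} \right)}\right) \left(-12\right) = \left(4 + 81\right) \left(-12\right) = 85 \left(-12\right) = -1020$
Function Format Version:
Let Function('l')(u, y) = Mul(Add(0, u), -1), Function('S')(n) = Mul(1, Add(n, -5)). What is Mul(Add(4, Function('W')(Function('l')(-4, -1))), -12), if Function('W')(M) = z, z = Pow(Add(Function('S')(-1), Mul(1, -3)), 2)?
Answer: -1020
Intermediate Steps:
Function('S')(n) = Add(-5, n) (Function('S')(n) = Mul(1, Add(-5, n)) = Add(-5, n))
Function('l')(u, y) = Mul(-1, u) (Function('l')(u, y) = Mul(u, -1) = Mul(-1, u))
z = 81 (z = Pow(Add(Add(-5, -1), Mul(1, -3)), 2) = Pow(Add(-6, -3), 2) = Pow(-9, 2) = 81)
Function('W')(M) = 81
Mul(Add(4, Function('W')(Function('l')(-4, -1))), -12) = Mul(Add(4, 81), -12) = Mul(85, -12) = -1020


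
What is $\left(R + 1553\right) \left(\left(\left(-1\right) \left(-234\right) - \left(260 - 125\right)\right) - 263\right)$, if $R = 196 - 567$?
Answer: $-193848$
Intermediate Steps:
$R = -371$
$\left(R + 1553\right) \left(\left(\left(-1\right) \left(-234\right) - \left(260 - 125\right)\right) - 263\right) = \left(-371 + 1553\right) \left(\left(\left(-1\right) \left(-234\right) - \left(260 - 125\right)\right) - 263\right) = 1182 \left(\left(234 + \left(\left(-140 + 125\right) - 120\right)\right) - 263\right) = 1182 \left(\left(234 - 135\right) - 263\right) = 1182 \left(99 - 263\right) = 1182 \left(-164\right) = -193848$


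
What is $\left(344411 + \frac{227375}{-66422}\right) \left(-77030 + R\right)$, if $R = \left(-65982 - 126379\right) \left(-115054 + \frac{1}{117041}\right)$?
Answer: $\frac{59257033441592052231077421}{7774097302} \approx 7.6224 \cdot 10^{15}$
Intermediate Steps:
$R = \frac{2590339999607893}{117041}$ ($R = - 192361 \left(-115054 + \frac{1}{117041}\right) = \left(-192361\right) \left(- \frac{13466035213}{117041}\right) = \frac{2590339999607893}{117041} \approx 2.2132 \cdot 10^{10}$)
$\left(344411 + \frac{227375}{-66422}\right) \left(-77030 + R\right) = \left(344411 + \frac{227375}{-66422}\right) \left(-77030 + \frac{2590339999607893}{117041}\right) = \left(344411 + 227375 \left(- \frac{1}{66422}\right)\right) \frac{2590330983939663}{117041} = \left(344411 - \frac{227375}{66422}\right) \frac{2590330983939663}{117041} = \frac{22876240067}{66422} \cdot \frac{2590330983939663}{117041} = \frac{59257033441592052231077421}{7774097302}$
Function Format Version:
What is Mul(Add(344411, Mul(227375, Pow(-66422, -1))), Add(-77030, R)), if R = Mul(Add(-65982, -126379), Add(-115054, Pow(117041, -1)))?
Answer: Rational(59257033441592052231077421, 7774097302) ≈ 7.6224e+15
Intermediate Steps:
R = Rational(2590339999607893, 117041) (R = Mul(-192361, Add(-115054, Rational(1, 117041))) = Mul(-192361, Rational(-13466035213, 117041)) = Rational(2590339999607893, 117041) ≈ 2.2132e+10)
Mul(Add(344411, Mul(227375, Pow(-66422, -1))), Add(-77030, R)) = Mul(Add(344411, Mul(227375, Pow(-66422, -1))), Add(-77030, Rational(2590339999607893, 117041))) = Mul(Add(344411, Mul(227375, Rational(-1, 66422))), Rational(2590330983939663, 117041)) = Mul(Add(344411, Rational(-227375, 66422)), Rational(2590330983939663, 117041)) = Mul(Rational(22876240067, 66422), Rational(2590330983939663, 117041)) = Rational(59257033441592052231077421, 7774097302)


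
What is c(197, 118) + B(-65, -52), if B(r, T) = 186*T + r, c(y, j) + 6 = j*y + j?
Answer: 13621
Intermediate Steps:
c(y, j) = -6 + j + j*y (c(y, j) = -6 + (j*y + j) = -6 + (j + j*y) = -6 + j + j*y)
B(r, T) = r + 186*T
c(197, 118) + B(-65, -52) = (-6 + 118 + 118*197) + (-65 + 186*(-52)) = (-6 + 118 + 23246) + (-65 - 9672) = 23358 - 9737 = 13621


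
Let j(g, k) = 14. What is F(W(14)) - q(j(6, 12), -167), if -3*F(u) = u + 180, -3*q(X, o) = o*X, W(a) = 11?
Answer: -843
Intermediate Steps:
q(X, o) = -X*o/3 (q(X, o) = -o*X/3 = -X*o/3)
F(u) = -60 - u/3 (F(u) = -(u + 180)/3 = -(180 + u)/3 = -60 - u/3)
F(W(14)) - q(j(6, 12), -167) = (-60 - 1/3*11) - (-1)*14*(-167)/3 = (-60 - 11/3) - 1*2338/3 = -191/3 - 2338/3 = -843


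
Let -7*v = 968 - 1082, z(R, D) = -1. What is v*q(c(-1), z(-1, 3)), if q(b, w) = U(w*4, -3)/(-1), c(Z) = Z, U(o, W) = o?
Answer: 456/7 ≈ 65.143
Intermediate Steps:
v = 114/7 (v = -(968 - 1082)/7 = -⅐*(-114) = 114/7 ≈ 16.286)
q(b, w) = -4*w (q(b, w) = (w*4)/(-1) = (4*w)*(-1) = -4*w)
v*q(c(-1), z(-1, 3)) = 114*(-4*(-1))/7 = (114/7)*4 = 456/7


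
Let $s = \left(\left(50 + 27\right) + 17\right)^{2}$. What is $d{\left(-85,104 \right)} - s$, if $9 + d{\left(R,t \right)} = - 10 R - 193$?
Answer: $-8188$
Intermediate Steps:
$d{\left(R,t \right)} = -202 - 10 R$ ($d{\left(R,t \right)} = -9 - \left(193 + 10 R\right) = -202 - 10 R$)
$s = 8836$ ($s = \left(77 + 17\right)^{2} = 94^{2} = 8836$)
$d{\left(-85,104 \right)} - s = \left(-202 - -850\right) - 8836 = \left(-202 + 850\right) - 8836 = 648 - 8836 = -8188$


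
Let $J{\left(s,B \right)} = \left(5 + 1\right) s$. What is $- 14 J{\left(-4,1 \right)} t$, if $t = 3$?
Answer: $1008$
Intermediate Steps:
$J{\left(s,B \right)} = 6 s$
$- 14 J{\left(-4,1 \right)} t = - 14 \cdot 6 \left(-4\right) 3 = \left(-14\right) \left(-24\right) 3 = 336 \cdot 3 = 1008$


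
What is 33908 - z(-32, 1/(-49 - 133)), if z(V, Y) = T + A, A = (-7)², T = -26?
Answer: 33885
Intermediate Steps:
A = 49
z(V, Y) = 23 (z(V, Y) = -26 + 49 = 23)
33908 - z(-32, 1/(-49 - 133)) = 33908 - 1*23 = 33908 - 23 = 33885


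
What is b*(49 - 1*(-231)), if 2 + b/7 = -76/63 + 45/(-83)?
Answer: -5488280/747 ≈ -7347.1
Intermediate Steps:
b = -19601/747 (b = -14 + 7*(-76/63 + 45/(-83)) = -14 + 7*(-76*1/63 + 45*(-1/83)) = -14 + 7*(-76/63 - 45/83) = -14 + 7*(-9143/5229) = -14 - 9143/747 = -19601/747 ≈ -26.240)
b*(49 - 1*(-231)) = -19601*(49 - 1*(-231))/747 = -19601*(49 + 231)/747 = -19601/747*280 = -5488280/747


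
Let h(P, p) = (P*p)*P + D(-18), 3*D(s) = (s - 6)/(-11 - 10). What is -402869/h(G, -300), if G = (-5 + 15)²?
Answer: 8460249/62999992 ≈ 0.13429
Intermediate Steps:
D(s) = 2/21 - s/63 (D(s) = ((s - 6)/(-11 - 10))/3 = ((-6 + s)/(-21))/3 = ((-6 + s)*(-1/21))/3 = (2/7 - s/21)/3 = 2/21 - s/63)
G = 100 (G = 10² = 100)
h(P, p) = 8/21 + p*P² (h(P, p) = (P*p)*P + (2/21 - 1/63*(-18)) = p*P² + (2/21 + 2/7) = p*P² + 8/21 = 8/21 + p*P²)
-402869/h(G, -300) = -402869/(8/21 - 300*100²) = -402869/(8/21 - 300*10000) = -402869/(8/21 - 3000000) = -402869/(-62999992/21) = -402869*(-21/62999992) = 8460249/62999992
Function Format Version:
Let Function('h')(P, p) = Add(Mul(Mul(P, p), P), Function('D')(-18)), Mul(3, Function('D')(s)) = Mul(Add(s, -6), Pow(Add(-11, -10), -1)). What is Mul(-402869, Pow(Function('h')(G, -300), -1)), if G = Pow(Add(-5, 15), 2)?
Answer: Rational(8460249, 62999992) ≈ 0.13429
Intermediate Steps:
Function('D')(s) = Add(Rational(2, 21), Mul(Rational(-1, 63), s)) (Function('D')(s) = Mul(Rational(1, 3), Mul(Add(s, -6), Pow(Add(-11, -10), -1))) = Mul(Rational(1, 3), Mul(Add(-6, s), Pow(-21, -1))) = Mul(Rational(1, 3), Mul(Add(-6, s), Rational(-1, 21))) = Mul(Rational(1, 3), Add(Rational(2, 7), Mul(Rational(-1, 21), s))) = Add(Rational(2, 21), Mul(Rational(-1, 63), s)))
G = 100 (G = Pow(10, 2) = 100)
Function('h')(P, p) = Add(Rational(8, 21), Mul(p, Pow(P, 2))) (Function('h')(P, p) = Add(Mul(Mul(P, p), P), Add(Rational(2, 21), Mul(Rational(-1, 63), -18))) = Add(Mul(p, Pow(P, 2)), Add(Rational(2, 21), Rational(2, 7))) = Add(Mul(p, Pow(P, 2)), Rational(8, 21)) = Add(Rational(8, 21), Mul(p, Pow(P, 2))))
Mul(-402869, Pow(Function('h')(G, -300), -1)) = Mul(-402869, Pow(Add(Rational(8, 21), Mul(-300, Pow(100, 2))), -1)) = Mul(-402869, Pow(Add(Rational(8, 21), Mul(-300, 10000)), -1)) = Mul(-402869, Pow(Add(Rational(8, 21), -3000000), -1)) = Mul(-402869, Pow(Rational(-62999992, 21), -1)) = Mul(-402869, Rational(-21, 62999992)) = Rational(8460249, 62999992)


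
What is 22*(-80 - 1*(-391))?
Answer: 6842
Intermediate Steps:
22*(-80 - 1*(-391)) = 22*(-80 + 391) = 22*311 = 6842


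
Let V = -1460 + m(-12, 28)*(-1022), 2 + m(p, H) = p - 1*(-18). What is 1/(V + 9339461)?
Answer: 1/9333913 ≈ 1.0714e-7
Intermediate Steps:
m(p, H) = 16 + p (m(p, H) = -2 + (p - 1*(-18)) = -2 + (p + 18) = -2 + (18 + p) = 16 + p)
V = -5548 (V = -1460 + (16 - 12)*(-1022) = -1460 + 4*(-1022) = -1460 - 4088 = -5548)
1/(V + 9339461) = 1/(-5548 + 9339461) = 1/9333913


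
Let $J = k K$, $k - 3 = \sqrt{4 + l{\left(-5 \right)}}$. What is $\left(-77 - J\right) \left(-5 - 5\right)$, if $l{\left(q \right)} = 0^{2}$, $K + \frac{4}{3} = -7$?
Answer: $\frac{1060}{3} \approx 353.33$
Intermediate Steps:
$K = - \frac{25}{3}$ ($K = - \frac{4}{3} - 7 = - \frac{25}{3} \approx -8.3333$)
$l{\left(q \right)} = 0$
$k = 5$ ($k = 3 + \sqrt{4 + 0} = 3 + \sqrt{4} = 3 + 2 = 5$)
$J = - \frac{125}{3}$ ($J = 5 \left(- \frac{25}{3}\right) = - \frac{125}{3} \approx -41.667$)
$\left(-77 - J\right) \left(-5 - 5\right) = \left(-77 - - \frac{125}{3}\right) \left(-5 - 5\right) = \left(-77 + \frac{125}{3}\right) \left(-10\right) = \left(- \frac{106}{3}\right) \left(-10\right) = \frac{1060}{3}$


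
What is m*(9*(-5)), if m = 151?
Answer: -6795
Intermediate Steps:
m*(9*(-5)) = 151*(9*(-5)) = 151*(-45) = -6795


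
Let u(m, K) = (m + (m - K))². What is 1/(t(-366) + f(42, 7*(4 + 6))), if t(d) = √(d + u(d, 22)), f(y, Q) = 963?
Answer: 963/359219 - 5*√22726/359219 ≈ 0.00058249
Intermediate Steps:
u(m, K) = (-K + 2*m)²
t(d) = √(d + (22 - 2*d)²)
1/(t(-366) + f(42, 7*(4 + 6))) = 1/(√(-366 + 4*(-11 - 366)²) + 963) = 1/(√(-366 + 4*(-377)²) + 963) = 1/(√(-366 + 4*142129) + 963) = 1/(√(-366 + 568516) + 963) = 1/(√568150 + 963) = 1/(5*√22726 + 963) = 1/(963 + 5*√22726)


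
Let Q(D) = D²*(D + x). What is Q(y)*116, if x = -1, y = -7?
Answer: -45472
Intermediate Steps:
Q(D) = D²*(-1 + D) (Q(D) = D²*(D - 1) = D²*(-1 + D))
Q(y)*116 = ((-7)²*(-1 - 7))*116 = (49*(-8))*116 = -392*116 = -45472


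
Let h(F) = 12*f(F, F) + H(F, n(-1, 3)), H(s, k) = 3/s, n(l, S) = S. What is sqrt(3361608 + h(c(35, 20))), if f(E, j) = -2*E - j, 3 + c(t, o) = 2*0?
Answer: sqrt(3361715) ≈ 1833.5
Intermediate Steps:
c(t, o) = -3 (c(t, o) = -3 + 2*0 = -3 + 0 = -3)
f(E, j) = -j - 2*E
h(F) = -36*F + 3/F (h(F) = 12*(-F - 2*F) + 3/F = 12*(-3*F) + 3/F = -36*F + 3/F)
sqrt(3361608 + h(c(35, 20))) = sqrt(3361608 + (-36*(-3) + 3/(-3))) = sqrt(3361608 + (108 + 3*(-1/3))) = sqrt(3361608 + (108 - 1)) = sqrt(3361608 + 107) = sqrt(3361715)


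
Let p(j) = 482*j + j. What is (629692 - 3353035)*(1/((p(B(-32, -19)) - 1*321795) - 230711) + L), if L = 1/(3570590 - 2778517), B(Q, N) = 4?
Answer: 657684611157/436094799902 ≈ 1.5081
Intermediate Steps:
L = 1/792073 ≈ 1.2625e-6
p(j) = 483*j
(629692 - 3353035)*(1/((p(B(-32, -19)) - 1*321795) - 230711) + L) = (629692 - 3353035)*(1/((483*4 - 1*321795) - 230711) + 1/792073) = -2723343*(1/((1932 - 321795) - 230711) + 1/792073) = -2723343*(1/(-319863 - 230711) + 1/792073) = -2723343*(1/(-550574) + 1/792073) = -2723343*(-1/550574 + 1/792073) = -2723343*(-241499/436094799902) = 657684611157/436094799902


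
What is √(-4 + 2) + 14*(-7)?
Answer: -98 + I*√2 ≈ -98.0 + 1.4142*I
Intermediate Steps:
√(-4 + 2) + 14*(-7) = √(-2) - 98 = I*√2 - 98 = -98 + I*√2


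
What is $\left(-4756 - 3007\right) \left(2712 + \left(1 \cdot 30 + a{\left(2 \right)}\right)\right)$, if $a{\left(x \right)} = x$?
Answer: $-21301672$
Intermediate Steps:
$\left(-4756 - 3007\right) \left(2712 + \left(1 \cdot 30 + a{\left(2 \right)}\right)\right) = \left(-4756 - 3007\right) \left(2712 + \left(1 \cdot 30 + 2\right)\right) = - 7763 \left(2712 + \left(30 + 2\right)\right) = - 7763 \left(2712 + 32\right) = \left(-7763\right) 2744 = -21301672$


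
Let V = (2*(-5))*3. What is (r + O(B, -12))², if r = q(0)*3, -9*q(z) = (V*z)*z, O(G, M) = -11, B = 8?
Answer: 121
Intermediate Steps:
V = -30 (V = -10*3 = -30)
q(z) = 10*z²/3 (q(z) = -(-30*z)*z/9 = -(-10)*z²/3 = 10*z²/3)
r = 0 (r = ((10/3)*0²)*3 = ((10/3)*0)*3 = 0*3 = 0)
(r + O(B, -12))² = (0 - 11)² = (-11)² = 121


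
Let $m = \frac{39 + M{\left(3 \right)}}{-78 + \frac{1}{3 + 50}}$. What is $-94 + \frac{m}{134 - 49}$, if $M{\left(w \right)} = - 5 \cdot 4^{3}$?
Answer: $- \frac{33007777}{351305} \approx -93.958$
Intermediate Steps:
$M{\left(w \right)} = -320$ ($M{\left(w \right)} = \left(-5\right) 64 = -320$)
$m = \frac{14893}{4133}$ ($m = \frac{39 - 320}{-78 + \frac{1}{3 + 50}} = - \frac{281}{-78 + \frac{1}{53}} = - \frac{281}{- \frac{4133}{53}} = \left(-281\right) \left(- \frac{53}{4133}\right) = \frac{14893}{4133} \approx 3.6034$)
$-94 + \frac{m}{134 - 49} = -94 + \frac{14893}{4133 \left(134 - 49\right)} = -94 + \frac{14893}{4133 \cdot 85} = -94 + \frac{14893}{4133} \cdot \frac{1}{85} = -94 + \frac{14893}{351305} = - \frac{33007777}{351305}$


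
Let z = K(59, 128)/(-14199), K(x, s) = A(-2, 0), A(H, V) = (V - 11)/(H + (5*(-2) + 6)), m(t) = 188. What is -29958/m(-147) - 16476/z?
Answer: 131943531567/1034 ≈ 1.2760e+8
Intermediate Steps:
A(H, V) = (-11 + V)/(-4 + H) (A(H, V) = (-11 + V)/(H + (-10 + 6)) = (-11 + V)/(H - 4) = (-11 + V)/(-4 + H))
K(x, s) = 11/6 (K(x, s) = (-11 + 0)/(-4 - 2) = -11/(-6) = -1/6*(-11) = 11/6)
z = -11/85194 (z = (11/6)/(-14199) = (11/6)*(-1/14199) = -11/85194 ≈ -0.00012912)
-29958/m(-147) - 16476/z = -29958/188 - 16476/(-11/85194) = -29958*1/188 - 16476*(-85194/11) = -14979/94 + 1403656344/11 = 131943531567/1034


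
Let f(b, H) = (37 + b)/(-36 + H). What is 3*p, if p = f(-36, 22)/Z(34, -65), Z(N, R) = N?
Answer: -3/476 ≈ -0.0063025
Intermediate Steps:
f(b, H) = (37 + b)/(-36 + H)
p = -1/476 (p = ((37 - 36)/(-36 + 22))/34 = (1/(-14))*(1/34) = -1/14*1*(1/34) = -1/14*1/34 = -1/476 ≈ -0.0021008)
3*p = 3*(-1/476) = -3/476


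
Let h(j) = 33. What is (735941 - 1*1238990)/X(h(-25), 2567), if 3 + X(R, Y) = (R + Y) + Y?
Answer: -503049/5164 ≈ -97.415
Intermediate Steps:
X(R, Y) = -3 + R + 2*Y (X(R, Y) = -3 + ((R + Y) + Y) = -3 + (R + 2*Y) = -3 + R + 2*Y)
(735941 - 1*1238990)/X(h(-25), 2567) = (735941 - 1*1238990)/(-3 + 33 + 2*2567) = (735941 - 1238990)/(-3 + 33 + 5134) = -503049/5164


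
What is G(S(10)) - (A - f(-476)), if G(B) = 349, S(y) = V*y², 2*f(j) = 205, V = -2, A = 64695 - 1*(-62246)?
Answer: -252979/2 ≈ -1.2649e+5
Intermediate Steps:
A = 126941 (A = 64695 + 62246 = 126941)
f(j) = 205/2 (f(j) = (½)*205 = 205/2)
S(y) = -2*y²
G(S(10)) - (A - f(-476)) = 349 - (126941 - 1*205/2) = 349 - (126941 - 205/2) = 349 - 1*253677/2 = 349 - 253677/2 = -252979/2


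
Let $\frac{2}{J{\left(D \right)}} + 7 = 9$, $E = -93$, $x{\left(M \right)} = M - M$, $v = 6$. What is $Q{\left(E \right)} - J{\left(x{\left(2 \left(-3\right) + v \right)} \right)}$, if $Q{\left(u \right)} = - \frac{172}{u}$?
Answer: $\frac{79}{93} \approx 0.84946$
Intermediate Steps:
$x{\left(M \right)} = 0$
$J{\left(D \right)} = 1$ ($J{\left(D \right)} = \frac{2}{-7 + 9} = \frac{2}{2} = 2 \cdot \frac{1}{2} = 1$)
$Q{\left(E \right)} - J{\left(x{\left(2 \left(-3\right) + v \right)} \right)} = - \frac{172}{-93} - 1 = \left(-172\right) \left(- \frac{1}{93}\right) - 1 = \frac{172}{93} - 1 = \frac{79}{93}$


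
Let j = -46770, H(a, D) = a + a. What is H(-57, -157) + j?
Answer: -46884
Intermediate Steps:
H(a, D) = 2*a
H(-57, -157) + j = 2*(-57) - 46770 = -114 - 46770 = -46884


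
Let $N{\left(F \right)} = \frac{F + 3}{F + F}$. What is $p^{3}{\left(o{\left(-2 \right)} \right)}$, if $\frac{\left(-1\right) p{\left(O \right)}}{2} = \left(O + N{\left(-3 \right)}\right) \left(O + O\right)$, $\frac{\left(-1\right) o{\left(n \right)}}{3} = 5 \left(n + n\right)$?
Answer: $-2985984000000$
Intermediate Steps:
$N{\left(F \right)} = \frac{3 + F}{2 F}$
$o{\left(n \right)} = - 30 n$ ($o{\left(n \right)} = - 3 \cdot 5 \left(n + n\right) = - 3 \cdot 5 \cdot 2 n = - 3 \cdot 10 n = - 30 n$)
$p{\left(O \right)} = - 4 O^{2}$ ($p{\left(O \right)} = - 2 \left(O + \frac{3 - 3}{2 \left(-3\right)}\right) \left(O + O\right) = - 2 \left(O + \frac{1}{2} \left(- \frac{1}{3}\right) 0\right) 2 O = - 2 \left(O + 0\right) 2 O = - 2 O 2 O = - 2 \cdot 2 O^{2} = - 4 O^{2}$)
$p^{3}{\left(o{\left(-2 \right)} \right)} = \left(- 4 \left(\left(-30\right) \left(-2\right)\right)^{2}\right)^{3} = \left(- 4 \cdot 60^{2}\right)^{3} = \left(\left(-4\right) 3600\right)^{3} = \left(-14400\right)^{3} = -2985984000000$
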